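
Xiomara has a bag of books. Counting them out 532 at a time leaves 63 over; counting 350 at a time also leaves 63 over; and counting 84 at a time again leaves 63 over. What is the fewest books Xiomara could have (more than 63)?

39963

N − 63 must be a common multiple of 532, 350, and 84.
532 = 2^2 × 7 × 19
350 = 2 × 5^2 × 7
84 = 2^2 × 3 × 7
LCM(532, 350, 84) = 2^2 × 3 × 5^2 × 7 × 19 = 39900.
Smallest N > 63 is LCM + 63 = 39900 + 63 = 39963.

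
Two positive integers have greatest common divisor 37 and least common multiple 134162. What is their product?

For any two positive integers, gcd × lcm = product = 37 × 134162 = 4963994.

4963994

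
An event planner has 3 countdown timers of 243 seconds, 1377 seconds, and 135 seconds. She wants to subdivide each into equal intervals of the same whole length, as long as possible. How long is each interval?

27 seconds

The interval must divide each timer length; the longest such is the gcd.
243 = 3^5
1377 = 3^4 × 17
135 = 3^3 × 5
gcd(243, 1377, 135) = 3^3 = 27.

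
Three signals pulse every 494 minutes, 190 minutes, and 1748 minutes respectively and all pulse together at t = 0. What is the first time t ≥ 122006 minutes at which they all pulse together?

227240 minutes

Joint pulses occur at multiples of LCM(494, 190, 1748).
494 = 2 × 13 × 19
190 = 2 × 5 × 19
1748 = 2^2 × 19 × 23
LCM(494, 190, 1748) = 2^2 × 5 × 13 × 19 × 23 = 113620.
Smallest multiple of 113620 that is ≥ 122006: ⌈122006/113620⌉ × 113620 = 2 × 113620 = 227240.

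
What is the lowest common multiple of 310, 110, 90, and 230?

705870

310 = 2 × 5 × 31
110 = 2 × 5 × 11
90 = 2 × 3^2 × 5
230 = 2 × 5 × 23
LCM(310, 110, 90, 230) = 2 × 3^2 × 5 × 11 × 23 × 31 = 705870.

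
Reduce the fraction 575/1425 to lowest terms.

23/57

575 = 5^2 × 23
1425 = 3 × 5^2 × 19
gcd(575, 1425) = 5^2 = 25.
Divide numerator and denominator by 25: 575/1425 = 23/57.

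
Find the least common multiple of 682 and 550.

682 = 2 × 11 × 31
550 = 2 × 5^2 × 11
LCM(682, 550) = 2 × 5^2 × 11 × 31 = 17050.

17050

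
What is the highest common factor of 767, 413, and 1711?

59

767 = 13 × 59
413 = 7 × 59
1711 = 29 × 59
gcd(767, 413, 1711) = 59.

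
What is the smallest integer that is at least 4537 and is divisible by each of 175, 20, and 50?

4900

The integer must be a common multiple of 175, 20, and 50, so a multiple of their LCM.
175 = 5^2 × 7
20 = 2^2 × 5
50 = 2 × 5^2
LCM(175, 20, 50) = 2^2 × 5^2 × 7 = 700.
Smallest multiple of 700 that is ≥ 4537: ⌈4537/700⌉ × 700 = 7 × 700 = 4900.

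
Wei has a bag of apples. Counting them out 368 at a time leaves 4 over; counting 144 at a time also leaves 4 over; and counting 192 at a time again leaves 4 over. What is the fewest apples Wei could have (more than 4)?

N − 4 must be a common multiple of 368, 144, and 192.
368 = 2^4 × 23
144 = 2^4 × 3^2
192 = 2^6 × 3
LCM(368, 144, 192) = 2^6 × 3^2 × 23 = 13248.
Smallest N > 4 is LCM + 4 = 13248 + 4 = 13252.

13252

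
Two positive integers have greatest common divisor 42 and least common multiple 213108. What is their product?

8950536

For any two positive integers, gcd × lcm = product = 42 × 213108 = 8950536.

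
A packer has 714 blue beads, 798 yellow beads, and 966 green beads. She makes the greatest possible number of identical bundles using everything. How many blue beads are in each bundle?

17

Number of bundles = gcd(714, 798, 966).
714 = 2 × 3 × 7 × 17
798 = 2 × 3 × 7 × 19
966 = 2 × 3 × 7 × 23
gcd(714, 798, 966) = 2 × 3 × 7 = 42.
blue beads per bundle = 714 / 42 = 17.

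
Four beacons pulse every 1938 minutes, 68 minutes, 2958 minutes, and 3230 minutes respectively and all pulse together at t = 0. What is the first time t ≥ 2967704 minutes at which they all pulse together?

Joint pulses occur at multiples of LCM(1938, 68, 2958, 3230).
1938 = 2 × 3 × 17 × 19
68 = 2^2 × 17
2958 = 2 × 3 × 17 × 29
3230 = 2 × 5 × 17 × 19
LCM(1938, 68, 2958, 3230) = 2^2 × 3 × 5 × 17 × 19 × 29 = 562020.
Smallest multiple of 562020 that is ≥ 2967704: ⌈2967704/562020⌉ × 562020 = 6 × 562020 = 3372120.

3372120 minutes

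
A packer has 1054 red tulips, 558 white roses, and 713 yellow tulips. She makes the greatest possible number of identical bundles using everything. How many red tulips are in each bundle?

34

Number of bundles = gcd(1054, 558, 713).
1054 = 2 × 17 × 31
558 = 2 × 3^2 × 31
713 = 23 × 31
gcd(1054, 558, 713) = 31.
red tulips per bundle = 1054 / 31 = 34.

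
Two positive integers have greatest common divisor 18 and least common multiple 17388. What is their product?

For any two positive integers, gcd × lcm = product = 18 × 17388 = 312984.

312984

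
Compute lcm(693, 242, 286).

198198

693 = 3^2 × 7 × 11
242 = 2 × 11^2
286 = 2 × 11 × 13
LCM(693, 242, 286) = 2 × 3^2 × 7 × 11^2 × 13 = 198198.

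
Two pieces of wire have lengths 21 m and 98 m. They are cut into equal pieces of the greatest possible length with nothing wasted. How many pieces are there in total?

17

Piece length = gcd(21, 98).
21 = 3 × 7
98 = 2 × 7^2
gcd(21, 98) = 7.
Total pieces = 21/7 + 98/7 = 3 + 14 = 17.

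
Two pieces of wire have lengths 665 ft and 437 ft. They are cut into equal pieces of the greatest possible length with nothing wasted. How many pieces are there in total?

58

Piece length = gcd(665, 437).
665 = 5 × 7 × 19
437 = 19 × 23
gcd(665, 437) = 19.
Total pieces = 665/19 + 437/19 = 35 + 23 = 58.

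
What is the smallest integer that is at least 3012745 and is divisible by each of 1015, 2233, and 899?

3115035

The integer must be a common multiple of 1015, 2233, and 899, so a multiple of their LCM.
1015 = 5 × 7 × 29
2233 = 7 × 11 × 29
899 = 29 × 31
LCM(1015, 2233, 899) = 5 × 7 × 11 × 29 × 31 = 346115.
Smallest multiple of 346115 that is ≥ 3012745: ⌈3012745/346115⌉ × 346115 = 9 × 346115 = 3115035.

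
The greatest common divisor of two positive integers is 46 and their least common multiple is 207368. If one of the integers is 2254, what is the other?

For two integers, gcd × lcm = product, so the other is (46 × 207368) / 2254 = 9538928 / 2254 = 4232.

4232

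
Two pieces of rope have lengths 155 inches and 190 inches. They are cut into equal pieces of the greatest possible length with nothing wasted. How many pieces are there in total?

69

Piece length = gcd(155, 190).
155 = 5 × 31
190 = 2 × 5 × 19
gcd(155, 190) = 5.
Total pieces = 155/5 + 190/5 = 31 + 38 = 69.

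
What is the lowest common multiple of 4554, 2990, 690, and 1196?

592020

4554 = 2 × 3^2 × 11 × 23
2990 = 2 × 5 × 13 × 23
690 = 2 × 3 × 5 × 23
1196 = 2^2 × 13 × 23
LCM(4554, 2990, 690, 1196) = 2^2 × 3^2 × 5 × 11 × 13 × 23 = 592020.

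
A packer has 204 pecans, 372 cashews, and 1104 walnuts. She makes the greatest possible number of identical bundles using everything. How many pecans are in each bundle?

17

Number of bundles = gcd(204, 372, 1104).
204 = 2^2 × 3 × 17
372 = 2^2 × 3 × 31
1104 = 2^4 × 3 × 23
gcd(204, 372, 1104) = 2^2 × 3 = 12.
pecans per bundle = 204 / 12 = 17.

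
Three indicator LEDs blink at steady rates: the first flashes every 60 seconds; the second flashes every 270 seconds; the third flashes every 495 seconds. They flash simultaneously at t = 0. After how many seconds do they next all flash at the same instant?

The first simultaneous occurrence is after LCM of the individual periods.
60 = 2^2 × 3 × 5
270 = 2 × 3^3 × 5
495 = 3^2 × 5 × 11
LCM(60, 270, 495) = 2^2 × 3^3 × 5 × 11 = 5940.

5940 seconds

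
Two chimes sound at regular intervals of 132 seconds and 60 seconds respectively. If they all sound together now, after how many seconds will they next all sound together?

660 seconds

The first simultaneous occurrence is after LCM of the individual periods.
132 = 2^2 × 3 × 11
60 = 2^2 × 3 × 5
LCM(132, 60) = 2^2 × 3 × 5 × 11 = 660.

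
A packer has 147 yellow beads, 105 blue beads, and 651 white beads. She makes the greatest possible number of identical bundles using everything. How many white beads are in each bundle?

31

Number of bundles = gcd(147, 105, 651).
147 = 3 × 7^2
105 = 3 × 5 × 7
651 = 3 × 7 × 31
gcd(147, 105, 651) = 3 × 7 = 21.
white beads per bundle = 651 / 21 = 31.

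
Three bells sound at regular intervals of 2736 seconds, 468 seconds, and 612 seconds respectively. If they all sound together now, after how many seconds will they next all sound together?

604656 seconds

The first simultaneous occurrence is after LCM of the individual periods.
2736 = 2^4 × 3^2 × 19
468 = 2^2 × 3^2 × 13
612 = 2^2 × 3^2 × 17
LCM(2736, 468, 612) = 2^4 × 3^2 × 13 × 17 × 19 = 604656.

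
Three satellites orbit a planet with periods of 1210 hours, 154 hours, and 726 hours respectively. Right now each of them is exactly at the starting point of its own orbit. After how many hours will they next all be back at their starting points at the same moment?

25410 hours

They coincide at every common multiple of the periods; the first is the LCM.
1210 = 2 × 5 × 11^2
154 = 2 × 7 × 11
726 = 2 × 3 × 11^2
LCM(1210, 154, 726) = 2 × 3 × 5 × 7 × 11^2 = 25410.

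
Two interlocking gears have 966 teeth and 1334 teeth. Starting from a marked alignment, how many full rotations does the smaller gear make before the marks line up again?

They are all back at their starting positions together after one LCM of the periods.
966 = 2 × 3 × 7 × 23
1334 = 2 × 23 × 29
LCM(966, 1334) = 2 × 3 × 7 × 23 × 29 = 28014.
Rotations for period 966: 28014 / 966 = 29.

29 rotations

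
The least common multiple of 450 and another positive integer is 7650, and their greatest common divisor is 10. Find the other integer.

170

gcd × lcm = product of the two integers, so the other integer is (10 × 7650) / 450 = 170.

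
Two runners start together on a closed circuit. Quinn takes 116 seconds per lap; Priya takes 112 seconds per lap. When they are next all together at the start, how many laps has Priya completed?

29 laps

They are all back at their starting positions together after one LCM of the periods.
116 = 2^2 × 29
112 = 2^4 × 7
LCM(116, 112) = 2^4 × 7 × 29 = 3248.
Laps for period 112: 3248 / 112 = 29.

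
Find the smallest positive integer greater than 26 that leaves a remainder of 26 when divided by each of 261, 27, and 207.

18035

N − 26 must be a common multiple of 261, 27, and 207.
261 = 3^2 × 29
27 = 3^3
207 = 3^2 × 23
LCM(261, 27, 207) = 3^3 × 23 × 29 = 18009.
Smallest N > 26 is LCM + 26 = 18009 + 26 = 18035.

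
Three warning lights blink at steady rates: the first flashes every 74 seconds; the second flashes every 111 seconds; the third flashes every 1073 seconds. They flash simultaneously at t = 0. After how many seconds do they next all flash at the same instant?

6438 seconds

We need the least common multiple of the intervals.
74 = 2 × 37
111 = 3 × 37
1073 = 29 × 37
LCM(74, 111, 1073) = 2 × 3 × 29 × 37 = 6438.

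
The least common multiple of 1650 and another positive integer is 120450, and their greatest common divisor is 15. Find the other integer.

gcd × lcm = product of the two integers, so the other integer is (15 × 120450) / 1650 = 1095.

1095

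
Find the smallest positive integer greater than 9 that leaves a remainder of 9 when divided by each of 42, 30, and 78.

2739

N − 9 must be a common multiple of 42, 30, and 78.
42 = 2 × 3 × 7
30 = 2 × 3 × 5
78 = 2 × 3 × 13
LCM(42, 30, 78) = 2 × 3 × 5 × 7 × 13 = 2730.
Smallest N > 9 is LCM + 9 = 2730 + 9 = 2739.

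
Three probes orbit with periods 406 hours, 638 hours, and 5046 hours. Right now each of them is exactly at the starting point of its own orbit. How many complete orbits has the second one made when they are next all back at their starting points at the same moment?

The first common completion time is the LCM of the periods.
406 = 2 × 7 × 29
638 = 2 × 11 × 29
5046 = 2 × 3 × 29^2
LCM(406, 638, 5046) = 2 × 3 × 7 × 11 × 29^2 = 388542.
Orbits for period 638: 388542 / 638 = 609.

609 orbits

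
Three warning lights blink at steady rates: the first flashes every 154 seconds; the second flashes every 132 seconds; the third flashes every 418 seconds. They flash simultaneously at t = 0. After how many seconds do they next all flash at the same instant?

The first simultaneous occurrence is after LCM of the individual periods.
154 = 2 × 7 × 11
132 = 2^2 × 3 × 11
418 = 2 × 11 × 19
LCM(154, 132, 418) = 2^2 × 3 × 7 × 11 × 19 = 17556.

17556 seconds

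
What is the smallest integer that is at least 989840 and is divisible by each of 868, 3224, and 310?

1015560

The integer must be a common multiple of 868, 3224, and 310, so a multiple of their LCM.
868 = 2^2 × 7 × 31
3224 = 2^3 × 13 × 31
310 = 2 × 5 × 31
LCM(868, 3224, 310) = 2^3 × 5 × 7 × 13 × 31 = 112840.
Smallest multiple of 112840 that is ≥ 989840: ⌈989840/112840⌉ × 112840 = 9 × 112840 = 1015560.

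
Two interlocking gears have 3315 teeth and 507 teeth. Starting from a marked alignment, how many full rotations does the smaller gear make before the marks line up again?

All finish a whole number of cycles simultaneously at t = LCM of the periods.
3315 = 3 × 5 × 13 × 17
507 = 3 × 13^2
LCM(3315, 507) = 3 × 5 × 13^2 × 17 = 43095.
Rotations for period 507: 43095 / 507 = 85.

85 rotations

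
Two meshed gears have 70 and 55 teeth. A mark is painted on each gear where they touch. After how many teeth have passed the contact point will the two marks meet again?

The first simultaneous occurrence is after LCM of the individual periods.
70 = 2 × 5 × 7
55 = 5 × 11
LCM(70, 55) = 2 × 5 × 7 × 11 = 770.

770 teeth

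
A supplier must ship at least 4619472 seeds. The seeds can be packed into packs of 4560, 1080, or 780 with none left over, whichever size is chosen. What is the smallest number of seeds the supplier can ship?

The number of seeds must be a common multiple of 4560, 1080, and 780, so a multiple of their LCM.
4560 = 2^4 × 3 × 5 × 19
1080 = 2^3 × 3^3 × 5
780 = 2^2 × 3 × 5 × 13
LCM(4560, 1080, 780) = 2^4 × 3^3 × 5 × 13 × 19 = 533520.
Smallest multiple of 533520 that is ≥ 4619472: ⌈4619472/533520⌉ × 533520 = 9 × 533520 = 4801680.

4801680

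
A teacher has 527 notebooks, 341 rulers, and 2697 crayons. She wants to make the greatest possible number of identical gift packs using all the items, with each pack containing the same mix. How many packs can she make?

The pack count must divide each quantity, so the greatest is gcd(527, 341, 2697).
527 = 17 × 31
341 = 11 × 31
2697 = 3 × 29 × 31
gcd(527, 341, 2697) = 31.

31 packs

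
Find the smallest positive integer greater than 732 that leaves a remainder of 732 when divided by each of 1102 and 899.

N − 732 must be a common multiple of 1102 and 899.
1102 = 2 × 19 × 29
899 = 29 × 31
LCM(1102, 899) = 2 × 19 × 29 × 31 = 34162.
Smallest N > 732 is LCM + 732 = 34162 + 732 = 34894.

34894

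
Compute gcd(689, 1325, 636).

689 = 13 × 53
1325 = 5^2 × 53
636 = 2^2 × 3 × 53
gcd(689, 1325, 636) = 53.

53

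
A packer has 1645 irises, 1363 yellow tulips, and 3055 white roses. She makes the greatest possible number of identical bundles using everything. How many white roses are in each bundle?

65

Number of bundles = gcd(1645, 1363, 3055).
1645 = 5 × 7 × 47
1363 = 29 × 47
3055 = 5 × 13 × 47
gcd(1645, 1363, 3055) = 47.
white roses per bundle = 3055 / 47 = 65.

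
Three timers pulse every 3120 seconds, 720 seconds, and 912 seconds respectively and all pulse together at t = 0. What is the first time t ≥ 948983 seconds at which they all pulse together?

1067040 seconds

Joint pulses occur at multiples of LCM(3120, 720, 912).
3120 = 2^4 × 3 × 5 × 13
720 = 2^4 × 3^2 × 5
912 = 2^4 × 3 × 19
LCM(3120, 720, 912) = 2^4 × 3^2 × 5 × 13 × 19 = 177840.
Smallest multiple of 177840 that is ≥ 948983: ⌈948983/177840⌉ × 177840 = 6 × 177840 = 1067040.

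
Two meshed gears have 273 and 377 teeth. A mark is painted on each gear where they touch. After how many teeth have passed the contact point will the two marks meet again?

They coincide at every common multiple of the periods; the first is the LCM.
273 = 3 × 7 × 13
377 = 13 × 29
LCM(273, 377) = 3 × 7 × 13 × 29 = 7917.

7917 teeth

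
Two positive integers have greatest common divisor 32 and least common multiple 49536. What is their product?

1585152

For any two positive integers, gcd × lcm = product = 32 × 49536 = 1585152.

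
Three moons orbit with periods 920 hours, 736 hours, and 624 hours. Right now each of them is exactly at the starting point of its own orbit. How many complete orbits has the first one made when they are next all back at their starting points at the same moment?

156 orbits

They are all back at their starting positions together after one LCM of the periods.
920 = 2^3 × 5 × 23
736 = 2^5 × 23
624 = 2^4 × 3 × 13
LCM(920, 736, 624) = 2^5 × 3 × 5 × 13 × 23 = 143520.
Orbits for period 920: 143520 / 920 = 156.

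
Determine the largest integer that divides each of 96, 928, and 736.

96 = 2^5 × 3
928 = 2^5 × 29
736 = 2^5 × 23
gcd(96, 928, 736) = 2^5 = 32.

32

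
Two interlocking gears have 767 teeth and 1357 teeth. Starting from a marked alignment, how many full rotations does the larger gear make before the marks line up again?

They are all back at their starting positions together after one LCM of the periods.
767 = 13 × 59
1357 = 23 × 59
LCM(767, 1357) = 13 × 23 × 59 = 17641.
Rotations for period 1357: 17641 / 1357 = 13.

13 rotations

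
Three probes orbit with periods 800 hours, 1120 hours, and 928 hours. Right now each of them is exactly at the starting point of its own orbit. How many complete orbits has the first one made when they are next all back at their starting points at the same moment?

203 orbits

They are all back at their starting positions together after one LCM of the periods.
800 = 2^5 × 5^2
1120 = 2^5 × 5 × 7
928 = 2^5 × 29
LCM(800, 1120, 928) = 2^5 × 5^2 × 7 × 29 = 162400.
Orbits for period 800: 162400 / 800 = 203.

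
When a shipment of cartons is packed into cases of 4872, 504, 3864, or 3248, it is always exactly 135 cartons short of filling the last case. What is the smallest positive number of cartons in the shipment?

672201

Being 135 short of a full case of size k means N ≡ −135 (mod k), i.e. N + 135 is a multiple of each size.
4872 = 2^3 × 3 × 7 × 29
504 = 2^3 × 3^2 × 7
3864 = 2^3 × 3 × 7 × 23
3248 = 2^4 × 7 × 29
LCM(4872, 504, 3864, 3248) = 2^4 × 3^2 × 7 × 23 × 29 = 672336.
Smallest positive N is 672336 − 135 = 672201.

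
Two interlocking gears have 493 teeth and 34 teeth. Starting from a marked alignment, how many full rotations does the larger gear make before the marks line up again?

They are all back at their starting positions together after one LCM of the periods.
493 = 17 × 29
34 = 2 × 17
LCM(493, 34) = 2 × 17 × 29 = 986.
Rotations for period 493: 986 / 493 = 2.

2 rotations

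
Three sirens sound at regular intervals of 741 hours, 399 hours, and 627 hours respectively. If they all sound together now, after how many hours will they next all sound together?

The first simultaneous occurrence is after LCM of the individual periods.
741 = 3 × 13 × 19
399 = 3 × 7 × 19
627 = 3 × 11 × 19
LCM(741, 399, 627) = 3 × 7 × 11 × 13 × 19 = 57057.

57057 hours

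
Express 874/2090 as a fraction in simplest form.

23/55

874 = 2 × 19 × 23
2090 = 2 × 5 × 11 × 19
gcd(874, 2090) = 2 × 19 = 38.
Divide numerator and denominator by 38: 874/2090 = 23/55.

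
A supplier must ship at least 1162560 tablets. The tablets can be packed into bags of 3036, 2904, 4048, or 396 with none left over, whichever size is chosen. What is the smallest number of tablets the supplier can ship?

1202256

The number of tablets must be a common multiple of 3036, 2904, 4048, and 396, so a multiple of their LCM.
3036 = 2^2 × 3 × 11 × 23
2904 = 2^3 × 3 × 11^2
4048 = 2^4 × 11 × 23
396 = 2^2 × 3^2 × 11
LCM(3036, 2904, 4048, 396) = 2^4 × 3^2 × 11^2 × 23 = 400752.
Smallest multiple of 400752 that is ≥ 1162560: ⌈1162560/400752⌉ × 400752 = 3 × 400752 = 1202256.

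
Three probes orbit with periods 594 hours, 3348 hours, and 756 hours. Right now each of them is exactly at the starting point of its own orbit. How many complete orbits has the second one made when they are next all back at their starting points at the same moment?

77 orbits

They are all back at their starting positions together after one LCM of the periods.
594 = 2 × 3^3 × 11
3348 = 2^2 × 3^3 × 31
756 = 2^2 × 3^3 × 7
LCM(594, 3348, 756) = 2^2 × 3^3 × 7 × 11 × 31 = 257796.
Orbits for period 3348: 257796 / 3348 = 77.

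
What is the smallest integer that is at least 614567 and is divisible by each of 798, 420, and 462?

The integer must be a common multiple of 798, 420, and 462, so a multiple of their LCM.
798 = 2 × 3 × 7 × 19
420 = 2^2 × 3 × 5 × 7
462 = 2 × 3 × 7 × 11
LCM(798, 420, 462) = 2^2 × 3 × 5 × 7 × 11 × 19 = 87780.
Smallest multiple of 87780 that is ≥ 614567: ⌈614567/87780⌉ × 87780 = 8 × 87780 = 702240.

702240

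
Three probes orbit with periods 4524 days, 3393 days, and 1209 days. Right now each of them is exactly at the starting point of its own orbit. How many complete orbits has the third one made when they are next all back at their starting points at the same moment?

The first common completion time is the LCM of the periods.
4524 = 2^2 × 3 × 13 × 29
3393 = 3^2 × 13 × 29
1209 = 3 × 13 × 31
LCM(4524, 3393, 1209) = 2^2 × 3^2 × 13 × 29 × 31 = 420732.
Orbits for period 1209: 420732 / 1209 = 348.

348 orbits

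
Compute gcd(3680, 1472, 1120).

3680 = 2^5 × 5 × 23
1472 = 2^6 × 23
1120 = 2^5 × 5 × 7
gcd(3680, 1472, 1120) = 2^5 = 32.

32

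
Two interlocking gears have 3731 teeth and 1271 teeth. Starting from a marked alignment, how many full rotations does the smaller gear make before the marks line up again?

All finish a whole number of cycles simultaneously at t = LCM of the periods.
3731 = 7 × 13 × 41
1271 = 31 × 41
LCM(3731, 1271) = 7 × 13 × 31 × 41 = 115661.
Rotations for period 1271: 115661 / 1271 = 91.

91 rotations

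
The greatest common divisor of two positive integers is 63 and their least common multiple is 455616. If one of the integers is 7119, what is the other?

For two integers, gcd × lcm = product, so the other is (63 × 455616) / 7119 = 28703808 / 7119 = 4032.

4032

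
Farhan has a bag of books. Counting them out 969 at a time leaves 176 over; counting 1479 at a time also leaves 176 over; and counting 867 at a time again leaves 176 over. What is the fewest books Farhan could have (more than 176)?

N − 176 must be a common multiple of 969, 1479, and 867.
969 = 3 × 17 × 19
1479 = 3 × 17 × 29
867 = 3 × 17^2
LCM(969, 1479, 867) = 3 × 17^2 × 19 × 29 = 477717.
Smallest N > 176 is LCM + 176 = 477717 + 176 = 477893.

477893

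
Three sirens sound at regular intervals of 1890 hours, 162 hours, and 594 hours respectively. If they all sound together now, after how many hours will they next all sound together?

62370 hours

The first simultaneous occurrence is after LCM of the individual periods.
1890 = 2 × 3^3 × 5 × 7
162 = 2 × 3^4
594 = 2 × 3^3 × 11
LCM(1890, 162, 594) = 2 × 3^4 × 5 × 7 × 11 = 62370.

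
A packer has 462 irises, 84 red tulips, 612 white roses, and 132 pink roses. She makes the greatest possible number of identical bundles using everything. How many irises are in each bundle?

77

Number of bundles = gcd(462, 84, 612, 132).
462 = 2 × 3 × 7 × 11
84 = 2^2 × 3 × 7
612 = 2^2 × 3^2 × 17
132 = 2^2 × 3 × 11
gcd(462, 84, 612, 132) = 2 × 3 = 6.
irises per bundle = 462 / 6 = 77.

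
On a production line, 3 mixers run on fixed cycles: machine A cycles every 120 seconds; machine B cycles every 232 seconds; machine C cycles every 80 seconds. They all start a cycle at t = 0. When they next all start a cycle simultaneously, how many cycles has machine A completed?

58 cycles

The first common completion time is the LCM of the periods.
120 = 2^3 × 3 × 5
232 = 2^3 × 29
80 = 2^4 × 5
LCM(120, 232, 80) = 2^4 × 3 × 5 × 29 = 6960.
Cycles for period 120: 6960 / 120 = 58.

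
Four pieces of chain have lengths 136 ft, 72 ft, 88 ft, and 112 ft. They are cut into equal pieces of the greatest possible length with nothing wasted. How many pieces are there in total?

51

Piece length = gcd(136, 72, 88, 112).
136 = 2^3 × 17
72 = 2^3 × 3^2
88 = 2^3 × 11
112 = 2^4 × 7
gcd(136, 72, 88, 112) = 2^3 = 8.
Total pieces = 136/8 + 72/8 + 88/8 + 112/8 = 17 + 9 + 11 + 14 = 51.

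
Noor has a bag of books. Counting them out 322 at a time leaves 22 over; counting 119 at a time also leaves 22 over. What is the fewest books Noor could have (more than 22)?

N − 22 must be a common multiple of 322 and 119.
322 = 2 × 7 × 23
119 = 7 × 17
LCM(322, 119) = 2 × 7 × 17 × 23 = 5474.
Smallest N > 22 is LCM + 22 = 5474 + 22 = 5496.

5496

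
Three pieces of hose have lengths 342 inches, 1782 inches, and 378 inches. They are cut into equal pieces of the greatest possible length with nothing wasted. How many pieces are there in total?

139

Piece length = gcd(342, 1782, 378).
342 = 2 × 3^2 × 19
1782 = 2 × 3^4 × 11
378 = 2 × 3^3 × 7
gcd(342, 1782, 378) = 2 × 3^2 = 18.
Total pieces = 342/18 + 1782/18 + 378/18 = 19 + 99 + 21 = 139.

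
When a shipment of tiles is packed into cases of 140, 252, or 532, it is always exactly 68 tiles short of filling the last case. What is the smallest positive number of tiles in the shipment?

23872

Being 68 short of a full case of size k means N ≡ −68 (mod k), i.e. N + 68 is a multiple of each size.
140 = 2^2 × 5 × 7
252 = 2^2 × 3^2 × 7
532 = 2^2 × 7 × 19
LCM(140, 252, 532) = 2^2 × 3^2 × 5 × 7 × 19 = 23940.
Smallest positive N is 23940 − 68 = 23872.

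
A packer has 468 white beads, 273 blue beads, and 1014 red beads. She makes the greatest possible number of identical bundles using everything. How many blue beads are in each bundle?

Number of bundles = gcd(468, 273, 1014).
468 = 2^2 × 3^2 × 13
273 = 3 × 7 × 13
1014 = 2 × 3 × 13^2
gcd(468, 273, 1014) = 3 × 13 = 39.
blue beads per bundle = 273 / 39 = 7.

7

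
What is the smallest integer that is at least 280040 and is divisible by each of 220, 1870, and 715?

291720

The integer must be a common multiple of 220, 1870, and 715, so a multiple of their LCM.
220 = 2^2 × 5 × 11
1870 = 2 × 5 × 11 × 17
715 = 5 × 11 × 13
LCM(220, 1870, 715) = 2^2 × 5 × 11 × 13 × 17 = 48620.
Smallest multiple of 48620 that is ≥ 280040: ⌈280040/48620⌉ × 48620 = 6 × 48620 = 291720.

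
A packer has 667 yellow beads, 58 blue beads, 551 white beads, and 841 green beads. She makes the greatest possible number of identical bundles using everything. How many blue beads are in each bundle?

2

Number of bundles = gcd(667, 58, 551, 841).
667 = 23 × 29
58 = 2 × 29
551 = 19 × 29
841 = 29^2
gcd(667, 58, 551, 841) = 29.
blue beads per bundle = 58 / 29 = 2.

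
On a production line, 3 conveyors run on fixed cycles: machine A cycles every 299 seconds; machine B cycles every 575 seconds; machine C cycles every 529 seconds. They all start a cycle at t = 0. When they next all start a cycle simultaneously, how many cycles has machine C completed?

All finish a whole number of cycles simultaneously at t = LCM of the periods.
299 = 13 × 23
575 = 5^2 × 23
529 = 23^2
LCM(299, 575, 529) = 5^2 × 13 × 23^2 = 171925.
Cycles for period 529: 171925 / 529 = 325.

325 cycles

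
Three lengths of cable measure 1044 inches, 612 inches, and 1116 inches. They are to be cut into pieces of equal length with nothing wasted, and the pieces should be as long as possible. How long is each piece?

36 inches

Each piece length must divide every original length, so the longest possible is gcd(1044, 612, 1116).
1044 = 2^2 × 3^2 × 29
612 = 2^2 × 3^2 × 17
1116 = 2^2 × 3^2 × 31
gcd(1044, 612, 1116) = 2^2 × 3^2 = 36.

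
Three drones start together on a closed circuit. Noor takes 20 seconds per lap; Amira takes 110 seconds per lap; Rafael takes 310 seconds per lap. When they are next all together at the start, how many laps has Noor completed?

All finish a whole number of cycles simultaneously at t = LCM of the periods.
20 = 2^2 × 5
110 = 2 × 5 × 11
310 = 2 × 5 × 31
LCM(20, 110, 310) = 2^2 × 5 × 11 × 31 = 6820.
Laps for period 20: 6820 / 20 = 341.

341 laps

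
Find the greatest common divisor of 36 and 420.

36 = 2^2 × 3^2
420 = 2^2 × 3 × 5 × 7
gcd(36, 420) = 2^2 × 3 = 12.

12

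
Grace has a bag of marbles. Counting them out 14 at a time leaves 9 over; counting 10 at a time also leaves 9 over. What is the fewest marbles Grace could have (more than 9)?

N − 9 must be a common multiple of 14 and 10.
14 = 2 × 7
10 = 2 × 5
LCM(14, 10) = 2 × 5 × 7 = 70.
Smallest N > 9 is LCM + 9 = 70 + 9 = 79.

79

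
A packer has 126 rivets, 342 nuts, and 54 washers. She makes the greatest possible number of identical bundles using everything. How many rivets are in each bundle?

Number of bundles = gcd(126, 342, 54).
126 = 2 × 3^2 × 7
342 = 2 × 3^2 × 19
54 = 2 × 3^3
gcd(126, 342, 54) = 2 × 3^2 = 18.
rivets per bundle = 126 / 18 = 7.

7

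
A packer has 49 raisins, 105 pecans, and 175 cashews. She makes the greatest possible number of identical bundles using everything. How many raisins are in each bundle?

Number of bundles = gcd(49, 105, 175).
49 = 7^2
105 = 3 × 5 × 7
175 = 5^2 × 7
gcd(49, 105, 175) = 7.
raisins per bundle = 49 / 7 = 7.

7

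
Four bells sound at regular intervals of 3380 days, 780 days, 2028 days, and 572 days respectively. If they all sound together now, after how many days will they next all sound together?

111540 days

They coincide at every common multiple of the periods; the first is the LCM.
3380 = 2^2 × 5 × 13^2
780 = 2^2 × 3 × 5 × 13
2028 = 2^2 × 3 × 13^2
572 = 2^2 × 11 × 13
LCM(3380, 780, 2028, 572) = 2^2 × 3 × 5 × 11 × 13^2 = 111540.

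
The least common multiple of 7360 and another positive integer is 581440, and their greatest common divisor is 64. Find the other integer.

5056

gcd × lcm = product of the two integers, so the other integer is (64 × 581440) / 7360 = 5056.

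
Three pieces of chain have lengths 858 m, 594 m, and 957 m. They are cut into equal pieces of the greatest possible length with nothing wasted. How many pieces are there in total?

73

Piece length = gcd(858, 594, 957).
858 = 2 × 3 × 11 × 13
594 = 2 × 3^3 × 11
957 = 3 × 11 × 29
gcd(858, 594, 957) = 3 × 11 = 33.
Total pieces = 858/33 + 594/33 + 957/33 = 26 + 18 + 29 = 73.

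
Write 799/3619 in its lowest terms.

799 = 17 × 47
3619 = 7 × 11 × 47
gcd(799, 3619) = 47.
Divide numerator and denominator by 47: 799/3619 = 17/77.

17/77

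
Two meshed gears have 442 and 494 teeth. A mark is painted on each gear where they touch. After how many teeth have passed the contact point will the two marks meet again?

8398 teeth

We need the least common multiple of the intervals.
442 = 2 × 13 × 17
494 = 2 × 13 × 19
LCM(442, 494) = 2 × 13 × 17 × 19 = 8398.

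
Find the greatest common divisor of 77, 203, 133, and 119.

77 = 7 × 11
203 = 7 × 29
133 = 7 × 19
119 = 7 × 17
gcd(77, 203, 133, 119) = 7.

7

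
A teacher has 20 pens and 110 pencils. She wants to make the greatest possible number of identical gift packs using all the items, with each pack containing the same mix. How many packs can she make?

The pack count must divide each quantity, so the greatest is gcd(20, 110).
20 = 2^2 × 5
110 = 2 × 5 × 11
gcd(20, 110) = 2 × 5 = 10.

10 packs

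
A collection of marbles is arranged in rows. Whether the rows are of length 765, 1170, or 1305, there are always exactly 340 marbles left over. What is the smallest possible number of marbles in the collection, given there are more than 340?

577150

N − 340 must be a common multiple of 765, 1170, and 1305.
765 = 3^2 × 5 × 17
1170 = 2 × 3^2 × 5 × 13
1305 = 3^2 × 5 × 29
LCM(765, 1170, 1305) = 2 × 3^2 × 5 × 13 × 17 × 29 = 576810.
Smallest N > 340 is LCM + 340 = 576810 + 340 = 577150.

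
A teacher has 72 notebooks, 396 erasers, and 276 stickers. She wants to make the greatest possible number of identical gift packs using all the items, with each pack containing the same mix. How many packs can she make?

12 packs

The pack count must divide each quantity, so the greatest is gcd(72, 396, 276).
72 = 2^3 × 3^2
396 = 2^2 × 3^2 × 11
276 = 2^2 × 3 × 23
gcd(72, 396, 276) = 2^2 × 3 = 12.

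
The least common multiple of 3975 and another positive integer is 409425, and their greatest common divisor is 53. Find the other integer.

gcd × lcm = product of the two integers, so the other integer is (53 × 409425) / 3975 = 5459.

5459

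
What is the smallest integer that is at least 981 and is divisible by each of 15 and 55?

The integer must be a common multiple of 15 and 55, so a multiple of their LCM.
15 = 3 × 5
55 = 5 × 11
LCM(15, 55) = 3 × 5 × 11 = 165.
Smallest multiple of 165 that is ≥ 981: ⌈981/165⌉ × 165 = 6 × 165 = 990.

990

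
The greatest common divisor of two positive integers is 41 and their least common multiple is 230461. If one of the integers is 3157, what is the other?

2993

For two integers, gcd × lcm = product, so the other is (41 × 230461) / 3157 = 9448901 / 3157 = 2993.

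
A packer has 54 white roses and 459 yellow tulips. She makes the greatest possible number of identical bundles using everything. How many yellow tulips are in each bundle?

Number of bundles = gcd(54, 459).
54 = 2 × 3^3
459 = 3^3 × 17
gcd(54, 459) = 3^3 = 27.
yellow tulips per bundle = 459 / 27 = 17.

17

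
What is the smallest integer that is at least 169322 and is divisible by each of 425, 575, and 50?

175950

The integer must be a common multiple of 425, 575, and 50, so a multiple of their LCM.
425 = 5^2 × 17
575 = 5^2 × 23
50 = 2 × 5^2
LCM(425, 575, 50) = 2 × 5^2 × 17 × 23 = 19550.
Smallest multiple of 19550 that is ≥ 169322: ⌈169322/19550⌉ × 19550 = 9 × 19550 = 175950.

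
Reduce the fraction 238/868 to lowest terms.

238 = 2 × 7 × 17
868 = 2^2 × 7 × 31
gcd(238, 868) = 2 × 7 = 14.
Divide numerator and denominator by 14: 238/868 = 17/62.

17/62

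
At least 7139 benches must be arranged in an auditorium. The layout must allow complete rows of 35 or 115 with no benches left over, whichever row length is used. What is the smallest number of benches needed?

7245

The number of benches must be a common multiple of 35 and 115, so a multiple of their LCM.
35 = 5 × 7
115 = 5 × 23
LCM(35, 115) = 5 × 7 × 23 = 805.
Smallest multiple of 805 that is ≥ 7139: ⌈7139/805⌉ × 805 = 9 × 805 = 7245.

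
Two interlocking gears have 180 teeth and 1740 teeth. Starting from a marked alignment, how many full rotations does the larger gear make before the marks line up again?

3 rotations

They are all back at their starting positions together after one LCM of the periods.
180 = 2^2 × 3^2 × 5
1740 = 2^2 × 3 × 5 × 29
LCM(180, 1740) = 2^2 × 3^2 × 5 × 29 = 5220.
Rotations for period 1740: 5220 / 1740 = 3.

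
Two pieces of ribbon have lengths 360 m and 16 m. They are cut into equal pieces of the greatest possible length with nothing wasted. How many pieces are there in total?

47

Piece length = gcd(360, 16).
360 = 2^3 × 3^2 × 5
16 = 2^4
gcd(360, 16) = 2^3 = 8.
Total pieces = 360/8 + 16/8 = 45 + 2 = 47.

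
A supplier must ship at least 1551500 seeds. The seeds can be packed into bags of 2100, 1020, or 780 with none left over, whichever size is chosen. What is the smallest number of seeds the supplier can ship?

The number of seeds must be a common multiple of 2100, 1020, and 780, so a multiple of their LCM.
2100 = 2^2 × 3 × 5^2 × 7
1020 = 2^2 × 3 × 5 × 17
780 = 2^2 × 3 × 5 × 13
LCM(2100, 1020, 780) = 2^2 × 3 × 5^2 × 7 × 13 × 17 = 464100.
Smallest multiple of 464100 that is ≥ 1551500: ⌈1551500/464100⌉ × 464100 = 4 × 464100 = 1856400.

1856400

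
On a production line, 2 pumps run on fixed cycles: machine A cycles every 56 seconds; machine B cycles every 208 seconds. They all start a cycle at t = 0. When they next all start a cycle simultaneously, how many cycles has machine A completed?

26 cycles

The first common completion time is the LCM of the periods.
56 = 2^3 × 7
208 = 2^4 × 13
LCM(56, 208) = 2^4 × 7 × 13 = 1456.
Cycles for period 56: 1456 / 56 = 26.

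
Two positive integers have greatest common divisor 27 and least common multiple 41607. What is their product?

For any two positive integers, gcd × lcm = product = 27 × 41607 = 1123389.

1123389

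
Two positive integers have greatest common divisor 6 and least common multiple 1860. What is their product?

11160

For any two positive integers, gcd × lcm = product = 6 × 1860 = 11160.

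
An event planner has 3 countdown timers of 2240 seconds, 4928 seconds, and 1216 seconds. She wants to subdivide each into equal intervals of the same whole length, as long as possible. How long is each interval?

64 seconds

The interval must divide each timer length; the longest such is the gcd.
2240 = 2^6 × 5 × 7
4928 = 2^6 × 7 × 11
1216 = 2^6 × 19
gcd(2240, 4928, 1216) = 2^6 = 64.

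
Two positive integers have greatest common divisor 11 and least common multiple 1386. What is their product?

For any two positive integers, gcd × lcm = product = 11 × 1386 = 15246.

15246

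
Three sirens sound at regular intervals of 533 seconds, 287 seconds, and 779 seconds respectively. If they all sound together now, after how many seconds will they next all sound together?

70889 seconds

They coincide at every common multiple of the periods; the first is the LCM.
533 = 13 × 41
287 = 7 × 41
779 = 19 × 41
LCM(533, 287, 779) = 7 × 13 × 19 × 41 = 70889.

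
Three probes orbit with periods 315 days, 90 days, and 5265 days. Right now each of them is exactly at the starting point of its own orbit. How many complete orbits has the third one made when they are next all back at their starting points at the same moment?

They are all back at their starting positions together after one LCM of the periods.
315 = 3^2 × 5 × 7
90 = 2 × 3^2 × 5
5265 = 3^4 × 5 × 13
LCM(315, 90, 5265) = 2 × 3^4 × 5 × 7 × 13 = 73710.
Orbits for period 5265: 73710 / 5265 = 14.

14 orbits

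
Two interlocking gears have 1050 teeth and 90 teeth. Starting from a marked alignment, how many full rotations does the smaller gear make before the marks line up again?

They are all back at their starting positions together after one LCM of the periods.
1050 = 2 × 3 × 5^2 × 7
90 = 2 × 3^2 × 5
LCM(1050, 90) = 2 × 3^2 × 5^2 × 7 = 3150.
Rotations for period 90: 3150 / 90 = 35.

35 rotations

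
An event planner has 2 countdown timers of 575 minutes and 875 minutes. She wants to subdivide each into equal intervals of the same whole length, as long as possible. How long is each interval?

By the Euclidean algorithm:
875 = 1 × 575 + 300
575 = 1 × 300 + 275
300 = 1 × 275 + 25
275 = 11 × 25 + 0
gcd(575, 875) = 25.

25 minutes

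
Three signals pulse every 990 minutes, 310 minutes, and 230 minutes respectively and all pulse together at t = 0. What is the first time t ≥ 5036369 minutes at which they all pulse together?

Joint pulses occur at multiples of LCM(990, 310, 230).
990 = 2 × 3^2 × 5 × 11
310 = 2 × 5 × 31
230 = 2 × 5 × 23
LCM(990, 310, 230) = 2 × 3^2 × 5 × 11 × 23 × 31 = 705870.
Smallest multiple of 705870 that is ≥ 5036369: ⌈5036369/705870⌉ × 705870 = 8 × 705870 = 5646960.

5646960 minutes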